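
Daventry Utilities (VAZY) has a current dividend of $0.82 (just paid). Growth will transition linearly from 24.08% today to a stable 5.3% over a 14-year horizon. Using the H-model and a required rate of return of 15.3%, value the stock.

$19.41

H-model: P₀ = D₀[(1+g_L) + H(g_S−g_L)]/(r−g_L), with H = 14/2 = 7.
P₀ = 0.82 × [(1+0.053) + 7×(0.2408−0.053)] / (0.153−0.053)
   = 0.82 × 2.3676 / 0.1 = 19.4143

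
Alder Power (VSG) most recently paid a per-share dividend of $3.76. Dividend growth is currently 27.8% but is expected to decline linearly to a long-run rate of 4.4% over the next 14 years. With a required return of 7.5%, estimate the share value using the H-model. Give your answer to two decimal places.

H-model: P₀ = D₀[(1+g_L) + H(g_S−g_L)]/(r−g_L), with H = 14/2 = 7.
P₀ = 3.76 × [(1+0.044) + 7×(0.278−0.044)] / (0.075−0.044)
   = 3.76 × 2.6820 / 0.031 = 325.3006

$325.30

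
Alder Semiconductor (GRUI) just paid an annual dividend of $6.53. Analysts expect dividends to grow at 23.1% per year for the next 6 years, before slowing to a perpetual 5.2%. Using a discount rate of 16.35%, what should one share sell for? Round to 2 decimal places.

$134.37

Two-stage DDM. Project D₁…D_6 at 0.231, terminal growth 0.052, discount at r = 0.1635.
D_1 = 8.0384
D_2 = 9.8953
D_3 = 12.1811
D_4 = 14.9950
D_5 = 18.4588
D_6 = 22.7228
Terminal value at t=6: TV = D_7/(r−g) = 23.9044/(0.1635−0.052) = 214.3889
P₀ = 8.0384/(1+0.1635)^1 + 9.8953/(1+0.1635)^2 + 12.1811/(1+0.1635)^3 + 14.9950/(1+0.1635)^4 + 18.4588/(1+0.1635)^5 + 22.7228/(1+0.1635)^6 + 214.3889/(1+0.1635)^6 = 134.3690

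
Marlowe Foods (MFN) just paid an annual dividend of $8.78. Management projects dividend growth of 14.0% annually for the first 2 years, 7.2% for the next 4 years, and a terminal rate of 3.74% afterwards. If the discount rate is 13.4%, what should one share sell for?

$124.70

Three-stage DDM. Project D₁…D_6; terminal Gordon value at t=6 with g = 0.0374; discount at r = 0.134.
D_1 = 10.0092
D_2 = 11.4105
D_3 = 12.2320
D_4 = 13.1128
D_5 = 14.0569
D_6 = 15.0690
TV_6 = 15.6325/(0.134−0.0374) = 161.8276
P₀ = Σ Dₜ/(1+r)ᵗ + TV_6/(1+r)^6 = 124.6972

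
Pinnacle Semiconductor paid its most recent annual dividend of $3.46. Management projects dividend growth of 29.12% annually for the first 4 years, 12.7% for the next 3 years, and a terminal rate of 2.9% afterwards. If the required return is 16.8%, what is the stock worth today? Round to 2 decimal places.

$66.70

Three-stage DDM. Project D₁…D_7; terminal Gordon value at t=7 with g = 0.029; discount at r = 0.168.
D_1 = 4.4676
D_2 = 5.7685
D_3 = 7.4483
D_4 = 9.6172
D_5 = 10.8386
D_6 = 12.2151
D_7 = 13.7664
TV_7 = 14.1657/(0.168−0.029) = 101.9113
P₀ = Σ Dₜ/(1+r)ᵗ + TV_7/(1+r)^7 = 66.7001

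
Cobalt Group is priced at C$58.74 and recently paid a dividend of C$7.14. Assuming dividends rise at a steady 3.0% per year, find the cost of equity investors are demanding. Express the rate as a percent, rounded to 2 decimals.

Rearranging the constant-growth DDM: r = D₁/P₀ + g.
D₁ = 7.14 × (1 + 0.03) = 7.3542.
r = 7.3542 / 58.74 + 0.03 = 0.12520 + 0.03 = 0.15520

15.52%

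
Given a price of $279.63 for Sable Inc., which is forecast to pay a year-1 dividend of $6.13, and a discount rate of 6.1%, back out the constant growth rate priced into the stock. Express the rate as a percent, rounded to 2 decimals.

From P₀ = D₁/(r − g), the implied growth is g = r − D₁/P₀.
g = 0.061 − 6.13/279.63 = 0.061 − 0.02192 = 0.03908

3.91%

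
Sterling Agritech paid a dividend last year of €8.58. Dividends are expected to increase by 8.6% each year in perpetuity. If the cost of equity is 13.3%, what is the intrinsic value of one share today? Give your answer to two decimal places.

€198.25

Gordon growth model: P₀ = D₁/(r − g). D₁ = 8.58 × (1 + 0.086) = 9.3179.
P₀ = 9.3179 / (0.133 − 0.086) = 9.3179 / 0.047 = 198.2528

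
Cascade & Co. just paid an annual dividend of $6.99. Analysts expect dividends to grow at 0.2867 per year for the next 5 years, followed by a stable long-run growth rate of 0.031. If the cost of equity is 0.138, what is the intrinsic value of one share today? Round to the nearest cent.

Two-stage DDM. Project D₁…D_5 at 0.2867, terminal growth 0.031, discount at r = 0.138.
D_1 = 8.9940
D_2 = 11.5726
D_3 = 14.8905
D_4 = 19.1596
D_5 = 24.6527
Terminal value at t=5: TV = D_6/(r−g) = 25.4169/(0.138−0.031) = 237.5410
P₀ = 8.9940/(1+0.138)^1 + 11.5726/(1+0.138)^2 + 14.8905/(1+0.138)^3 + 19.1596/(1+0.138)^4 + 24.6527/(1+0.138)^5 + 237.5410/(1+0.138)^5 = 175.7432

$175.74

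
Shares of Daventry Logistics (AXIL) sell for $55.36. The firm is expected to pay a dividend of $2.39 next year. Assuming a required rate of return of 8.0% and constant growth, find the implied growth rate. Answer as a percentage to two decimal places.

From P₀ = D₁/(r − g), the implied growth is g = r − D₁/P₀.
g = 0.08 − 2.39/55.36 = 0.08 − 0.04317 = 0.03683

3.68%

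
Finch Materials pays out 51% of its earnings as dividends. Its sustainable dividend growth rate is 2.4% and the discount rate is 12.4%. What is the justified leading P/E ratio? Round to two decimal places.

5.10

Justified leading P/E = b/(r−g) = 0.51/(0.124−0.024) = 5.1000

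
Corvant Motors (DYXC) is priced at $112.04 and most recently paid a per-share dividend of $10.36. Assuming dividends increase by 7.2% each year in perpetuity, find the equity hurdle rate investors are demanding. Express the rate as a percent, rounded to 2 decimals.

17.11%

Rearranging the constant-growth DDM: r = D₁/P₀ + g.
D₁ = 10.36 × (1 + 0.072) = 11.1059.
r = 11.1059 / 112.04 + 0.072 = 0.09912 + 0.072 = 0.17112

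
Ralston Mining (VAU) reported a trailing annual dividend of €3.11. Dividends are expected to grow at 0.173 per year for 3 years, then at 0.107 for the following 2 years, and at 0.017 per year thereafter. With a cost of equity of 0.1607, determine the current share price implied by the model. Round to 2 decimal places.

€36.17

Three-stage DDM. Project D₁…D_5; terminal Gordon value at t=5 with g = 0.017; discount at r = 0.1607.
D_1 = 3.6480
D_2 = 4.2791
D_3 = 5.0194
D_4 = 5.5565
D_5 = 6.1511
TV_5 = 6.2556/(0.1607−0.017) = 43.5325
P₀ = Σ Dₜ/(1+r)ᵗ + TV_5/(1+r)^5 = 36.1743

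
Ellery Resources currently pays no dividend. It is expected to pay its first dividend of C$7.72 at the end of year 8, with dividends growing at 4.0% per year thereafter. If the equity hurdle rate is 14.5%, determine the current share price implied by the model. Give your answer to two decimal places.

Deferred-dividend DDM. At t=7 the remaining stream is a growing perpetuity with first payment D_8 = 7.72.
V_7 = D_8/(r−g) = 7.72/(0.145−0.04) = 73.5238
P₀ = V_7/(1+r)^7 = 73.5238/(1+0.145)^7 = 28.4964

C$28.50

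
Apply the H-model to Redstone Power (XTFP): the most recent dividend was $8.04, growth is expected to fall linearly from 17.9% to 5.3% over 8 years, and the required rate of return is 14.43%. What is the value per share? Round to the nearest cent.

$137.11

H-model: P₀ = D₀[(1+g_L) + H(g_S−g_L)]/(r−g_L), with H = 8/2 = 4.
P₀ = 8.04 × [(1+0.053) + 4×(0.179−0.053)] / (0.1443−0.053)
   = 8.04 × 1.5570 / 0.0913 = 137.1115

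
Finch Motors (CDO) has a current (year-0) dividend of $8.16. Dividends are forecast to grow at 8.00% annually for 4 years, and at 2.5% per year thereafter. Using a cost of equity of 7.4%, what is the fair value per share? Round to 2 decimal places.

Two-stage DDM. Project D₁…D_4 at 0.08, terminal growth 0.025, discount at r = 0.074.
D_1 = 8.8128
D_2 = 9.5178
D_3 = 10.2792
D_4 = 11.1016
Terminal value at t=4: TV = D_5/(r−g) = 11.3791/(0.074−0.025) = 232.2271
P₀ = 8.8128/(1+0.074)^1 + 9.5178/(1+0.074)^2 + 10.2792/(1+0.074)^3 + 11.1016/(1+0.074)^4 + 232.2271/(1+0.074)^4 = 207.6388

$207.64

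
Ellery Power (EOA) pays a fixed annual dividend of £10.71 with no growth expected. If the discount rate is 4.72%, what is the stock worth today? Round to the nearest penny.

£226.91

Zero-growth DDM (perpetuity): P₀ = D/r = 10.71 / 0.0472 = 226.9068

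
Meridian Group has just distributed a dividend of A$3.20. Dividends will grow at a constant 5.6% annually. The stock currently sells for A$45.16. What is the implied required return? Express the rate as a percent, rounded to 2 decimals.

13.08%

Rearranging the constant-growth DDM: r = D₁/P₀ + g.
D₁ = 3.20 × (1 + 0.056) = 3.3792.
r = 3.3792 / 45.16 + 0.056 = 0.07483 + 0.056 = 0.13083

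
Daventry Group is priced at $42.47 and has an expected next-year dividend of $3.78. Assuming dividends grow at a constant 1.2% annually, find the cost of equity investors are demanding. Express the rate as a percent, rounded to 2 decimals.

10.10%

Rearranging the constant-growth DDM: r = D₁/P₀ + g.
r = 3.7800 / 42.47 + 0.012 = 0.08900 + 0.012 = 0.10100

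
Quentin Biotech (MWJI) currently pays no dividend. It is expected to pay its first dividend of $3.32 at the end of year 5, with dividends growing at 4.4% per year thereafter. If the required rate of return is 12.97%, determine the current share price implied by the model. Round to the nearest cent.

$23.79

Deferred-dividend DDM. At t=4 the remaining stream is a growing perpetuity with first payment D_5 = 3.32.
V_4 = D_5/(r−g) = 3.32/(0.1297−0.044) = 38.7398
P₀ = V_4/(1+r)^4 = 38.7398/(1+0.1297)^4 = 23.7851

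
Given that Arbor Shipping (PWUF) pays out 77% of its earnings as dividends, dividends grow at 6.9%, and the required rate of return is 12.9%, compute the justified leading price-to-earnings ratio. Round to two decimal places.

12.83

Justified leading P/E = b/(r−g) = 0.77/(0.129−0.069) = 12.8333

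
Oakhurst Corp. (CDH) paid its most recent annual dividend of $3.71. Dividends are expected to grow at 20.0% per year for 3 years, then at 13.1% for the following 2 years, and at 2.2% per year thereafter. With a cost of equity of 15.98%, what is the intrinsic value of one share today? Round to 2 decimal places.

$48.82

Three-stage DDM. Project D₁…D_5; terminal Gordon value at t=5 with g = 0.022; discount at r = 0.1598.
D_1 = 4.4520
D_2 = 5.3424
D_3 = 6.4109
D_4 = 7.2507
D_5 = 8.2005
TV_5 = 8.3810/(0.1598−0.022) = 60.8197
P₀ = Σ Dₜ/(1+r)ᵗ + TV_5/(1+r)^5 = 48.8166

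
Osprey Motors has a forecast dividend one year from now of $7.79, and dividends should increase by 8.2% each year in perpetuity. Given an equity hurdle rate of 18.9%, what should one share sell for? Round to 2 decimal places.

$72.80

Gordon growth model: P₀ = D₁/(r − g), with D₁ = 7.79 given directly.
P₀ = 7.7900 / (0.189 − 0.082) = 7.7900 / 0.107 = 72.8037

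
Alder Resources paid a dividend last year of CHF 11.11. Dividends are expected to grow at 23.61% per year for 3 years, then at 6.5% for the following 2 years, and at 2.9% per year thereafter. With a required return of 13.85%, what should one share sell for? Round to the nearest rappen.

CHF 182.05

Three-stage DDM. Project D₁…D_5; terminal Gordon value at t=5 with g = 0.029; discount at r = 0.1385.
D_1 = 13.7331
D_2 = 16.9754
D_3 = 20.9834
D_4 = 22.3473
D_5 = 23.7998
TV_5 = 24.4900/(0.1385−0.029) = 223.6533
P₀ = Σ Dₜ/(1+r)ᵗ + TV_5/(1+r)^5 = 182.0477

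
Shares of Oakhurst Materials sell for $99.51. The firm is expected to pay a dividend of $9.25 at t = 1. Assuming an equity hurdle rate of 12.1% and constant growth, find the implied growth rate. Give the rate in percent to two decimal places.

2.80%

From P₀ = D₁/(r − g), the implied growth is g = r − D₁/P₀.
g = 0.121 − 9.25/99.51 = 0.121 − 0.09296 = 0.02804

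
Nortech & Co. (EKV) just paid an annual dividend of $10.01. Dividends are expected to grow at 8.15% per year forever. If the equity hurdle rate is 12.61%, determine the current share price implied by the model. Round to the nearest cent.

$242.73

Gordon growth model: P₀ = D₁/(r − g). D₁ = 10.01 × (1 + 0.0815) = 10.8258.
P₀ = 10.8258 / (0.1261 − 0.0815) = 10.8258 / 0.0446 = 242.7313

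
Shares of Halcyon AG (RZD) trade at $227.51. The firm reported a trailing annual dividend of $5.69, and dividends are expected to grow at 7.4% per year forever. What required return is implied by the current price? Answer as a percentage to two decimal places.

Rearranging the constant-growth DDM: r = D₁/P₀ + g.
D₁ = 5.69 × (1 + 0.074) = 6.1111.
r = 6.1111 / 227.51 + 0.074 = 0.02686 + 0.074 = 0.10086

10.09%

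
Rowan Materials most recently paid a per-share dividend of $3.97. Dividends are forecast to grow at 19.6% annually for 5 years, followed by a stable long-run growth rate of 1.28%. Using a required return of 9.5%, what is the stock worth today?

$102.10

Two-stage DDM. Project D₁…D_5 at 0.196, terminal growth 0.0128, discount at r = 0.095.
D_1 = 4.7481
D_2 = 5.6788
D_3 = 6.7918
D_4 = 8.1230
D_5 = 9.7151
Terminal value at t=5: TV = D_6/(r−g) = 9.8394/(0.095−0.0128) = 119.7011
P₀ = 4.7481/(1+0.095)^1 + 5.6788/(1+0.095)^2 + 6.7918/(1+0.095)^3 + 8.1230/(1+0.095)^4 + 9.7151/(1+0.095)^5 + 119.7011/(1+0.095)^5 = 102.1042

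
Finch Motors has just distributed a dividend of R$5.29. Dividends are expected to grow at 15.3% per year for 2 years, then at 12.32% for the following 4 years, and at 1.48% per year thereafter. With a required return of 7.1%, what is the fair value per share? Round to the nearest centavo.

R$173.41

Three-stage DDM. Project D₁…D_6; terminal Gordon value at t=6 with g = 0.0148; discount at r = 0.071.
D_1 = 6.0994
D_2 = 7.0326
D_3 = 7.8990
D_4 = 8.8721
D_5 = 9.9652
D_6 = 11.1929
TV_6 = 11.3586/(0.071−0.0148) = 202.1095
P₀ = Σ Dₜ/(1+r)ᵗ + TV_6/(1+r)^6 = 173.4092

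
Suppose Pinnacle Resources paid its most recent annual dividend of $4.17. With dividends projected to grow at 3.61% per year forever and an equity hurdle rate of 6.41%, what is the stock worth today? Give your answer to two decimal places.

Gordon growth model: P₀ = D₁/(r − g). D₁ = 4.17 × (1 + 0.0361) = 4.3205.
P₀ = 4.3205 / (0.0641 − 0.0361) = 4.3205 / 0.028 = 154.3049

$154.30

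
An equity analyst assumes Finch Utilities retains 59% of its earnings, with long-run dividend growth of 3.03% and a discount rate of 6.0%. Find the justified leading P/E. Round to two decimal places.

13.80

Payout ratio b = 1 − 0.59 = 0.41.
Justified leading P/E = b/(r−g) = 0.41/(0.06−0.0303) = 13.8047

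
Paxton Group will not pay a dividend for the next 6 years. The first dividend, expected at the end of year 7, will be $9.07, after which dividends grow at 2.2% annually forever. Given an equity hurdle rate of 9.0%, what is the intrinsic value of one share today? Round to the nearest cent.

Deferred-dividend DDM. At t=6 the remaining stream is a growing perpetuity with first payment D_7 = 9.07.
V_6 = D_7/(r−g) = 9.07/(0.09−0.022) = 133.3824
P₀ = V_6/(1+r)^6 = 133.3824/(1+0.09)^6 = 79.5315

$79.53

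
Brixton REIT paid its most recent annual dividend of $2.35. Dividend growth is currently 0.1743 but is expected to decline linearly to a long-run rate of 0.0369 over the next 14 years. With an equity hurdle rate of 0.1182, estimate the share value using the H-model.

$57.77

H-model: P₀ = D₀[(1+g_L) + H(g_S−g_L)]/(r−g_L), with H = 14/2 = 7.
P₀ = 2.35 × [(1+0.0369) + 7×(0.1743−0.0369)] / (0.1182−0.0369)
   = 2.35 × 1.9987 / 0.0813 = 57.7730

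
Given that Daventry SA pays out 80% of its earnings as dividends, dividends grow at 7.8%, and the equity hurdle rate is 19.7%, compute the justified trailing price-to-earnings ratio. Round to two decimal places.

7.25

Justified trailing P/E = b(1+g)/(r−g) = 0.80×(1+0.078)/(0.197−0.078) = 7.2471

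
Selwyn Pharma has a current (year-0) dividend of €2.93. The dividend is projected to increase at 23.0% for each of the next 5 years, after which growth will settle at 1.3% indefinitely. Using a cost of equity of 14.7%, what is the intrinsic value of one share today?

Two-stage DDM. Project D₁…D_5 at 0.23, terminal growth 0.013, discount at r = 0.147.
D_1 = 3.6039
D_2 = 4.4328
D_3 = 5.4523
D_4 = 6.7064
D_5 = 8.2488
Terminal value at t=5: TV = D_6/(r−g) = 8.3561/(0.147−0.013) = 62.3588
P₀ = 3.6039/(1+0.147)^1 + 4.4328/(1+0.147)^2 + 5.4523/(1+0.147)^3 + 6.7064/(1+0.147)^4 + 8.2488/(1+0.147)^5 + 62.3588/(1+0.147)^5 = 49.5653

€49.57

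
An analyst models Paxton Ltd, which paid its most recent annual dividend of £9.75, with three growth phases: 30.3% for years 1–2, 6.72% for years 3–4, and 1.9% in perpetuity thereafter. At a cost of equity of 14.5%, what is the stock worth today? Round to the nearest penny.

Three-stage DDM. Project D₁…D_4; terminal Gordon value at t=4 with g = 0.019; discount at r = 0.145.
D_1 = 12.7043
D_2 = 16.5536
D_3 = 17.6660
D_4 = 18.8532
TV_4 = 19.2114/(0.145−0.019) = 152.4715
P₀ = Σ Dₜ/(1+r)ᵗ + TV_4/(1+r)^4 = 135.1682

£135.17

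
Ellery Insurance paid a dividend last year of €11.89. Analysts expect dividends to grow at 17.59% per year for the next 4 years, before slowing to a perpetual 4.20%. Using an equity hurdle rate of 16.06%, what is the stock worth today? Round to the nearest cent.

Two-stage DDM. Project D₁…D_4 at 0.1759, terminal growth 0.042, discount at r = 0.1606.
D_1 = 13.9815
D_2 = 16.4408
D_3 = 19.3327
D_4 = 22.7333
Terminal value at t=4: TV = D_5/(r−g) = 23.6881/(0.1606−0.042) = 199.7314
P₀ = 13.9815/(1+0.1606)^1 + 16.4408/(1+0.1606)^2 + 19.3327/(1+0.1606)^3 + 22.7333/(1+0.1606)^4 + 199.7314/(1+0.1606)^4 = 159.2302

€159.23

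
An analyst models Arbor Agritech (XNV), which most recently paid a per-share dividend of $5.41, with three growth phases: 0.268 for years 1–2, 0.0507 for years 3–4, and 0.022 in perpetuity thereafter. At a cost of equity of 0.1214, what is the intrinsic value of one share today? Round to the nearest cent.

Three-stage DDM. Project D₁…D_4; terminal Gordon value at t=4 with g = 0.022; discount at r = 0.1214.
D_1 = 6.8599
D_2 = 8.6983
D_3 = 9.1393
D_4 = 9.6027
TV_4 = 9.8140/(0.1214−0.022) = 98.7320
P₀ = Σ Dₜ/(1+r)ᵗ + TV_4/(1+r)^4 = 88.0205

$88.02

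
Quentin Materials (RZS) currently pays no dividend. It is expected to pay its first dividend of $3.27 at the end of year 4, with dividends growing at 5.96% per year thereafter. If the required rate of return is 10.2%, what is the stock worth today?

$57.63

Deferred-dividend DDM. At t=3 the remaining stream is a growing perpetuity with first payment D_4 = 3.27.
V_3 = D_4/(r−g) = 3.27/(0.102−0.0596) = 77.1226
P₀ = V_3/(1+r)^3 = 77.1226/(1+0.102)^3 = 57.6285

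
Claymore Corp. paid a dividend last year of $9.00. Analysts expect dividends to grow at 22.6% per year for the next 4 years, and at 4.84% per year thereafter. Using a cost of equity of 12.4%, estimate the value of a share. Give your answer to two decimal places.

$221.61

Two-stage DDM. Project D₁…D_4 at 0.226, terminal growth 0.0484, discount at r = 0.124.
D_1 = 11.0340
D_2 = 13.5277
D_3 = 16.5849
D_4 = 20.3331
Terminal value at t=4: TV = D_5/(r−g) = 21.3173/(0.124−0.0484) = 281.9744
P₀ = 11.0340/(1+0.124)^1 + 13.5277/(1+0.124)^2 + 16.5849/(1+0.124)^3 + 20.3331/(1+0.124)^4 + 281.9744/(1+0.124)^4 = 221.6052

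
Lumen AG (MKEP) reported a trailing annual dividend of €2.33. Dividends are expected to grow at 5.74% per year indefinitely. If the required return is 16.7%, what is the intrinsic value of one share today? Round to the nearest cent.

Gordon growth model: P₀ = D₁/(r − g). D₁ = 2.33 × (1 + 0.0574) = 2.4637.
P₀ = 2.4637 / (0.167 − 0.0574) = 2.4637 / 0.1096 = 22.4794

€22.48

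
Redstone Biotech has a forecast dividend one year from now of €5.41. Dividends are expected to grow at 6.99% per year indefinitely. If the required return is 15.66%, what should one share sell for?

€62.40

Gordon growth model: P₀ = D₁/(r − g), with D₁ = 5.41 given directly.
P₀ = 5.4100 / (0.1566 − 0.0699) = 5.4100 / 0.0867 = 62.3991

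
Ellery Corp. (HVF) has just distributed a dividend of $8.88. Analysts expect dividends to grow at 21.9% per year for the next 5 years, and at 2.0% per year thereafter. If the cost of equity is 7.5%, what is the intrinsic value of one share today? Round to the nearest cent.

$374.53

Two-stage DDM. Project D₁…D_5 at 0.219, terminal growth 0.02, discount at r = 0.075.
D_1 = 10.8247
D_2 = 13.1953
D_3 = 16.0851
D_4 = 19.6078
D_5 = 23.9018
Terminal value at t=5: TV = D_6/(r−g) = 24.3799/(0.075−0.02) = 443.2706
P₀ = 10.8247/(1+0.075)^1 + 13.1953/(1+0.075)^2 + 16.0851/(1+0.075)^3 + 19.6078/(1+0.075)^4 + 23.9018/(1+0.075)^5 + 443.2706/(1+0.075)^5 = 374.5311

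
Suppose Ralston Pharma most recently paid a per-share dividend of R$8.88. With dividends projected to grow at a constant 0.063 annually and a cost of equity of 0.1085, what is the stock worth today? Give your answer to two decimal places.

Gordon growth model: P₀ = D₁/(r − g). D₁ = 8.88 × (1 + 0.063) = 9.4394.
P₀ = 9.4394 / (0.1085 − 0.063) = 9.4394 / 0.0455 = 207.4602

R$207.46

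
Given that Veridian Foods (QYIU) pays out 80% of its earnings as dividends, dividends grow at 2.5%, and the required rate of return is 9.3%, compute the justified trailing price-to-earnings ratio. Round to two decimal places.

Justified trailing P/E = b(1+g)/(r−g) = 0.80×(1+0.025)/(0.093−0.025) = 12.0588

12.06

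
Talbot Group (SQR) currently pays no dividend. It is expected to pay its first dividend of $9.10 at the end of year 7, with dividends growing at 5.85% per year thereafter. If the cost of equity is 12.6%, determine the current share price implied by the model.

$66.15

Deferred-dividend DDM. At t=6 the remaining stream is a growing perpetuity with first payment D_7 = 9.10.
V_6 = D_7/(r−g) = 9.10/(0.126−0.0585) = 134.8148
P₀ = V_6/(1+r)^6 = 134.8148/(1+0.126)^6 = 66.1466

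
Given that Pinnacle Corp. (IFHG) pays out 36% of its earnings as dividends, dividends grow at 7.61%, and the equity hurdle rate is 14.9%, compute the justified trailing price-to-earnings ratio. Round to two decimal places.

Justified trailing P/E = b(1+g)/(r−g) = 0.36×(1+0.0761)/(0.149−0.0761) = 5.3141

5.31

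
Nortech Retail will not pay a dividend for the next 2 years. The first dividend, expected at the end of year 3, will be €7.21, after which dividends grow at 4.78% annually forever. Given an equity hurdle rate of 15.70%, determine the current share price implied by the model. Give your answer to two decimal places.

Deferred-dividend DDM. At t=2 the remaining stream is a growing perpetuity with first payment D_3 = 7.21.
V_2 = D_3/(r−g) = 7.21/(0.157−0.0478) = 66.0256
P₀ = V_2/(1+r)^2 = 66.0256/(1+0.157)^2 = 49.3226

€49.32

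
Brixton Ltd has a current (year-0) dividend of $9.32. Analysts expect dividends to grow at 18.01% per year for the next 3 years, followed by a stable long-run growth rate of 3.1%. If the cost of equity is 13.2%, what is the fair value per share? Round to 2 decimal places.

$138.19

Two-stage DDM. Project D₁…D_3 at 0.1801, terminal growth 0.031, discount at r = 0.132.
D_1 = 10.9985
D_2 = 12.9794
D_3 = 15.3170
Terminal value at t=3: TV = D_4/(r−g) = 15.7918/(0.132−0.031) = 156.3542
P₀ = 10.9985/(1+0.132)^1 + 12.9794/(1+0.132)^2 + 15.3170/(1+0.132)^3 + 156.3542/(1+0.132)^3 = 138.1921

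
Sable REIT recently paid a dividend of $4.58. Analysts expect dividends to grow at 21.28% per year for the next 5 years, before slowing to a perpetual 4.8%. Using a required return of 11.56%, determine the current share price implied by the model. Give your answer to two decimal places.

Two-stage DDM. Project D₁…D_5 at 0.2128, terminal growth 0.048, discount at r = 0.1156.
D_1 = 5.5546
D_2 = 6.7366
D_3 = 8.1702
D_4 = 9.9088
D_5 = 12.0174
Terminal value at t=5: TV = D_6/(r−g) = 12.5943/(0.1156−0.048) = 186.3056
P₀ = 5.5546/(1+0.1156)^1 + 6.7366/(1+0.1156)^2 + 8.1702/(1+0.1156)^3 + 9.9088/(1+0.1156)^4 + 12.0174/(1+0.1156)^5 + 186.3056/(1+0.1156)^5 = 137.4442

$137.44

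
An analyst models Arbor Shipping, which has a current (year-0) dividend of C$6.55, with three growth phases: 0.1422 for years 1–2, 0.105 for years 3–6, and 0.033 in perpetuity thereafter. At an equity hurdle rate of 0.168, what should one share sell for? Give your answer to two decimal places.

Three-stage DDM. Project D₁…D_6; terminal Gordon value at t=6 with g = 0.033; discount at r = 0.168.
D_1 = 7.4814
D_2 = 8.5453
D_3 = 9.4425
D_4 = 10.4340
D_5 = 11.5296
D_6 = 12.7402
TV_6 = 13.1606/(0.168−0.033) = 97.4858
P₀ = Σ Dₜ/(1+r)ᵗ + TV_6/(1+r)^6 = 72.9191

C$72.92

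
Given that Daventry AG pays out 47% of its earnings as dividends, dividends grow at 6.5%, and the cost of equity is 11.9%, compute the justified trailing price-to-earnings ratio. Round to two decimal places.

9.27

Justified trailing P/E = b(1+g)/(r−g) = 0.47×(1+0.065)/(0.119−0.065) = 9.2694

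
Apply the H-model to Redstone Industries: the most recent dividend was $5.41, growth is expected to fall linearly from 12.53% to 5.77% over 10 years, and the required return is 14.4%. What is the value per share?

$87.49

H-model: P₀ = D₀[(1+g_L) + H(g_S−g_L)]/(r−g_L), with H = 10/2 = 5.
P₀ = 5.41 × [(1+0.0577) + 5×(0.1253−0.0577)] / (0.144−0.0577)
   = 5.41 × 1.3957 / 0.0863 = 87.4941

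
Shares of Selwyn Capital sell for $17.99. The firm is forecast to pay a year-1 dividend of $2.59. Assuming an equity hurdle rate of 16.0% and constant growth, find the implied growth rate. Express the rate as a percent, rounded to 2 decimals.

From P₀ = D₁/(r − g), the implied growth is g = r − D₁/P₀.
g = 0.16 − 2.59/17.99 = 0.16 − 0.14397 = 0.01603

1.60%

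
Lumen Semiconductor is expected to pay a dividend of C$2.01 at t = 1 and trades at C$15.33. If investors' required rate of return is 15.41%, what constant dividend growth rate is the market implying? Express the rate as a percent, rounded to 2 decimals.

2.30%

From P₀ = D₁/(r − g), the implied growth is g = r − D₁/P₀.
g = 0.1541 − 2.01/15.33 = 0.1541 − 0.13112 = 0.02298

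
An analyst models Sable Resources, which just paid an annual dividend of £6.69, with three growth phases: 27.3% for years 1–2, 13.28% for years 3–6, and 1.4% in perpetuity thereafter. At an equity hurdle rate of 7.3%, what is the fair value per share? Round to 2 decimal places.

Three-stage DDM. Project D₁…D_6; terminal Gordon value at t=6 with g = 0.014; discount at r = 0.073.
D_1 = 8.5164
D_2 = 10.8413
D_3 = 12.2811
D_4 = 13.9120
D_5 = 15.7595
D_6 = 17.8524
TV_6 = 18.1023/(0.073−0.014) = 306.8187
P₀ = Σ Dₜ/(1+r)ᵗ + TV_6/(1+r)^6 = 261.6079

£261.61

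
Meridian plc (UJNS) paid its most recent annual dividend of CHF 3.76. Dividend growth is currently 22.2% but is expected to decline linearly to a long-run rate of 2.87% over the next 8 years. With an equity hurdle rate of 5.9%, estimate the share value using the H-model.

H-model: P₀ = D₀[(1+g_L) + H(g_S−g_L)]/(r−g_L), with H = 8/2 = 4.
P₀ = 3.76 × [(1+0.0287) + 4×(0.222−0.0287)] / (0.059−0.0287)
   = 3.76 × 1.8019 / 0.0303 = 223.6021

CHF 223.60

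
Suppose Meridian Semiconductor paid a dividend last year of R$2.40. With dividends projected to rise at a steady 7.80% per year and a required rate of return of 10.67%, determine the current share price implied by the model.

R$90.15

Gordon growth model: P₀ = D₁/(r − g). D₁ = 2.40 × (1 + 0.078) = 2.5872.
P₀ = 2.5872 / (0.1067 − 0.078) = 2.5872 / 0.0287 = 90.1463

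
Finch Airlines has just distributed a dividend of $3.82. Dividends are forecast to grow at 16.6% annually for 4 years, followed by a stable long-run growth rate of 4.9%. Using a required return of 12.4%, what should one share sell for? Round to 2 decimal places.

Two-stage DDM. Project D₁…D_4 at 0.166, terminal growth 0.049, discount at r = 0.124.
D_1 = 4.4541
D_2 = 5.1935
D_3 = 6.0556
D_4 = 7.0609
Terminal value at t=4: TV = D_5/(r−g) = 7.4068/(0.124−0.049) = 98.7579
P₀ = 4.4541/(1+0.124)^1 + 5.1935/(1+0.124)^2 + 6.0556/(1+0.124)^3 + 7.0609/(1+0.124)^4 + 98.7579/(1+0.124)^4 = 78.6355

$78.64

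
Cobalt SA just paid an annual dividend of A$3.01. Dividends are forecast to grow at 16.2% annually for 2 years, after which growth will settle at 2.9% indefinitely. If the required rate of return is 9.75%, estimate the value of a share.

Two-stage DDM. Project D₁…D_2 at 0.162, terminal growth 0.029, discount at r = 0.0975.
D_1 = 3.4976
D_2 = 4.0642
Terminal value at t=2: TV = D_3/(r−g) = 4.1821/(0.0975−0.029) = 61.0525
P₀ = 3.4976/(1+0.0975)^1 + 4.0642/(1+0.0975)^2 + 61.0525/(1+0.0975)^2 = 57.2478

A$57.25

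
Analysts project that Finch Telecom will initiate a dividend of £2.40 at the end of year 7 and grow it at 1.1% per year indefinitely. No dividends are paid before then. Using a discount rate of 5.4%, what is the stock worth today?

£40.71

Deferred-dividend DDM. At t=6 the remaining stream is a growing perpetuity with first payment D_7 = 2.40.
V_6 = D_7/(r−g) = 2.40/(0.054−0.011) = 55.8140
P₀ = V_6/(1+r)^6 = 55.8140/(1+0.054)^6 = 40.7098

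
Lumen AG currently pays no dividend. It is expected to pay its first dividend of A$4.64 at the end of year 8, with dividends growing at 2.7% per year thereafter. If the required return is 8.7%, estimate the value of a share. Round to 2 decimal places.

A$43.13

Deferred-dividend DDM. At t=7 the remaining stream is a growing perpetuity with first payment D_8 = 4.64.
V_7 = D_8/(r−g) = 4.64/(0.087−0.027) = 77.3333
P₀ = V_7/(1+r)^7 = 77.3333/(1+0.087)^7 = 43.1281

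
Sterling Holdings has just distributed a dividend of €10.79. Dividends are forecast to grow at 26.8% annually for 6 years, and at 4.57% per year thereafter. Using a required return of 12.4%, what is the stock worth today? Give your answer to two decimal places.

€397.84

Two-stage DDM. Project D₁…D_6 at 0.268, terminal growth 0.0457, discount at r = 0.124.
D_1 = 13.6817
D_2 = 17.3484
D_3 = 21.9978
D_4 = 27.8932
D_5 = 35.3686
D_6 = 44.8474
Terminal value at t=6: TV = D_7/(r−g) = 46.8969/(0.124−0.0457) = 598.9386
P₀ = 13.6817/(1+0.124)^1 + 17.3484/(1+0.124)^2 + 21.9978/(1+0.124)^3 + 27.8932/(1+0.124)^4 + 35.3686/(1+0.124)^5 + 44.8474/(1+0.124)^6 + 598.9386/(1+0.124)^6 = 397.8447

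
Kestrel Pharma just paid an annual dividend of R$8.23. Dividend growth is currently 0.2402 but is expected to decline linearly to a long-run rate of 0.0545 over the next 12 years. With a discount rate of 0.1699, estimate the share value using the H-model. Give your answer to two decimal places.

R$154.67

H-model: P₀ = D₀[(1+g_L) + H(g_S−g_L)]/(r−g_L), with H = 12/2 = 6.
P₀ = 8.23 × [(1+0.0545) + 6×(0.2402−0.0545)] / (0.1699−0.0545)
   = 8.23 × 2.1687 / 0.1154 = 154.6655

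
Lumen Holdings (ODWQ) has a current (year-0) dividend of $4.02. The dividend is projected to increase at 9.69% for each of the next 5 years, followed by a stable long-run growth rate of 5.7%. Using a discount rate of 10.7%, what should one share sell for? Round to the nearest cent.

Two-stage DDM. Project D₁…D_5 at 0.0969, terminal growth 0.057, discount at r = 0.107.
D_1 = 4.4095
D_2 = 4.8368
D_3 = 5.3055
D_4 = 5.8196
D_5 = 6.3835
Terminal value at t=5: TV = D_6/(r−g) = 6.7474/(0.107−0.057) = 134.9479
P₀ = 4.4095/(1+0.107)^1 + 4.8368/(1+0.107)^2 + 5.3055/(1+0.107)^3 + 5.8196/(1+0.107)^4 + 6.3835/(1+0.107)^5 + 134.9479/(1+0.107)^5 = 100.7326

$100.73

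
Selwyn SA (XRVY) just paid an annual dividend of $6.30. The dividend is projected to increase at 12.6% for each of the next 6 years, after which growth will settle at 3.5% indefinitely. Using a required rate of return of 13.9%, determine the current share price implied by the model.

$94.84

Two-stage DDM. Project D₁…D_6 at 0.126, terminal growth 0.035, discount at r = 0.139.
D_1 = 7.0938
D_2 = 7.9876
D_3 = 8.9941
D_4 = 10.1273
D_5 = 11.4034
D_6 = 12.8402
Terminal value at t=6: TV = D_7/(r−g) = 13.2896/(0.139−0.035) = 127.7844
P₀ = 7.0938/(1+0.139)^1 + 7.9876/(1+0.139)^2 + 8.9941/(1+0.139)^3 + 10.1273/(1+0.139)^4 + 11.4034/(1+0.139)^5 + 12.8402/(1+0.139)^6 + 127.7844/(1+0.139)^6 = 94.8426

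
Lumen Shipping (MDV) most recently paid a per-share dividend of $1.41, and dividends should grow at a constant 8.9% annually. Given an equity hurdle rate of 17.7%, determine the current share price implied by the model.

$17.45

Gordon growth model: P₀ = D₁/(r − g). D₁ = 1.41 × (1 + 0.089) = 1.5355.
P₀ = 1.5355 / (0.177 − 0.089) = 1.5355 / 0.088 = 17.4488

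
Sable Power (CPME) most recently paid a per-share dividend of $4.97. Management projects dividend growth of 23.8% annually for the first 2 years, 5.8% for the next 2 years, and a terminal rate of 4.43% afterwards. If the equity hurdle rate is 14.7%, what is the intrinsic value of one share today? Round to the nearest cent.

$71.51

Three-stage DDM. Project D₁…D_4; terminal Gordon value at t=4 with g = 0.0443; discount at r = 0.147.
D_1 = 6.1529
D_2 = 7.6172
D_3 = 8.0590
D_4 = 8.5265
TV_4 = 8.9042/(0.147−0.0443) = 86.7009
P₀ = Σ Dₜ/(1+r)ᵗ + TV_4/(1+r)^4 = 71.5133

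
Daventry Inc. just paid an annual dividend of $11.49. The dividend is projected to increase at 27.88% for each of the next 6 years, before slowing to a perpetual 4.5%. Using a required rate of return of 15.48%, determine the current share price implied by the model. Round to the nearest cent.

$301.67

Two-stage DDM. Project D₁…D_6 at 0.2788, terminal growth 0.045, discount at r = 0.1548.
D_1 = 14.6934
D_2 = 18.7899
D_3 = 24.0286
D_4 = 30.7277
D_5 = 39.2946
D_6 = 50.2500
Terminal value at t=6: TV = D_7/(r−g) = 52.5112/(0.1548−0.045) = 478.2442
P₀ = 14.6934/(1+0.1548)^1 + 18.7899/(1+0.1548)^2 + 24.0286/(1+0.1548)^3 + 30.7277/(1+0.1548)^4 + 39.2946/(1+0.1548)^5 + 50.2500/(1+0.1548)^6 + 478.2442/(1+0.1548)^6 = 301.6722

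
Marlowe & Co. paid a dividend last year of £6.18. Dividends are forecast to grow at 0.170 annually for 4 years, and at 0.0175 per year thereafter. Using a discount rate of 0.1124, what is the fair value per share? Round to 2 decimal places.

Two-stage DDM. Project D₁…D_4 at 0.17, terminal growth 0.0175, discount at r = 0.1124.
D_1 = 7.2306
D_2 = 8.4598
D_3 = 9.8980
D_4 = 11.5806
Terminal value at t=4: TV = D_5/(r−g) = 11.7833/(0.1124−0.0175) = 124.1653
P₀ = 7.2306/(1+0.1124)^1 + 8.4598/(1+0.1124)^2 + 9.8980/(1+0.1124)^3 + 11.5806/(1+0.1124)^4 + 124.1653/(1+0.1124)^4 = 109.1780

£109.18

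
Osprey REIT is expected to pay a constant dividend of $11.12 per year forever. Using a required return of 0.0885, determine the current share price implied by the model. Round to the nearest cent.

$125.65

Zero-growth DDM (perpetuity): P₀ = D/r = 11.12 / 0.0885 = 125.6497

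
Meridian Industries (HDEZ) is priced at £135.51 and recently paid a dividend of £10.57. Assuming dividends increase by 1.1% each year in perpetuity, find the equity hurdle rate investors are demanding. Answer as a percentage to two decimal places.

Rearranging the constant-growth DDM: r = D₁/P₀ + g.
D₁ = 10.57 × (1 + 0.011) = 10.6863.
r = 10.6863 / 135.51 + 0.011 = 0.07886 + 0.011 = 0.08986

8.99%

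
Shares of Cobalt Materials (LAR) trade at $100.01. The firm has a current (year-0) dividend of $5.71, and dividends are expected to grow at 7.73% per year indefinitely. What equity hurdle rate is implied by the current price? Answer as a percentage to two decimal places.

13.88%

Rearranging the constant-growth DDM: r = D₁/P₀ + g.
D₁ = 5.71 × (1 + 0.0773) = 6.1514.
r = 6.1514 / 100.01 + 0.0773 = 0.06151 + 0.0773 = 0.13881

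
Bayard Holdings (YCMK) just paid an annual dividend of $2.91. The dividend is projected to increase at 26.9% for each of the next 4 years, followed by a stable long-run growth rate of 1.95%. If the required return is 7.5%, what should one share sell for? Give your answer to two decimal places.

Two-stage DDM. Project D₁…D_4 at 0.269, terminal growth 0.0195, discount at r = 0.075.
D_1 = 3.6928
D_2 = 4.6862
D_3 = 5.9467
D_4 = 7.5464
Terminal value at t=4: TV = D_5/(r−g) = 7.6935/(0.075−0.0195) = 138.6225
P₀ = 3.6928/(1+0.075)^1 + 4.6862/(1+0.075)^2 + 5.9467/(1+0.075)^3 + 7.5464/(1+0.075)^4 + 138.6225/(1+0.075)^4 = 121.7285

$121.73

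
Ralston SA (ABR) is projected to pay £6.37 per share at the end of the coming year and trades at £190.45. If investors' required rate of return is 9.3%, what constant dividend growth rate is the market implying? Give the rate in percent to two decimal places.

From P₀ = D₁/(r − g), the implied growth is g = r − D₁/P₀.
g = 0.093 − 6.37/190.45 = 0.093 − 0.03345 = 0.05955

5.96%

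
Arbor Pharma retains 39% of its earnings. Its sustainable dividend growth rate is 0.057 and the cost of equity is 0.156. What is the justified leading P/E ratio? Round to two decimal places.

6.16

Payout ratio b = 1 − 0.39 = 0.61.
Justified leading P/E = b/(r−g) = 0.61/(0.156−0.057) = 6.1616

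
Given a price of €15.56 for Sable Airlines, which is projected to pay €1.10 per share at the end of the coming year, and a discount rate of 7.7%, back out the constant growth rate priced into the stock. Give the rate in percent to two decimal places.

0.63%

From P₀ = D₁/(r − g), the implied growth is g = r − D₁/P₀.
g = 0.077 − 1.10/15.56 = 0.077 − 0.07069 = 0.00631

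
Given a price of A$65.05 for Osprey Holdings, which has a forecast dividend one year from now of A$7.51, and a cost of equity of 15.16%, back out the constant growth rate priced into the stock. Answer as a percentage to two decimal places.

From P₀ = D₁/(r − g), the implied growth is g = r − D₁/P₀.
g = 0.1516 − 7.51/65.05 = 0.1516 − 0.11545 = 0.03615

3.62%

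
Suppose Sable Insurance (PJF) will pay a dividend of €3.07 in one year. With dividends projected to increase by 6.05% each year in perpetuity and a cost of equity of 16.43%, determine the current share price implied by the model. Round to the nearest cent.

Gordon growth model: P₀ = D₁/(r − g), with D₁ = 3.07 given directly.
P₀ = 3.0700 / (0.1643 − 0.0605) = 3.0700 / 0.1038 = 29.5761

€29.58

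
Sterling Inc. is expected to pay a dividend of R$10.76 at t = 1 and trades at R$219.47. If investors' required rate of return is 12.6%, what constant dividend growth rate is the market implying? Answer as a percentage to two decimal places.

From P₀ = D₁/(r − g), the implied growth is g = r − D₁/P₀.
g = 0.126 − 10.76/219.47 = 0.126 − 0.04903 = 0.07697

7.70%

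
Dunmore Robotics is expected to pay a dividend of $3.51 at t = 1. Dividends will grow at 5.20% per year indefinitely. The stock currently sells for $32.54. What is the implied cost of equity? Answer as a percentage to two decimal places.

Rearranging the constant-growth DDM: r = D₁/P₀ + g.
r = 3.5100 / 32.54 + 0.052 = 0.10787 + 0.052 = 0.15987

15.99%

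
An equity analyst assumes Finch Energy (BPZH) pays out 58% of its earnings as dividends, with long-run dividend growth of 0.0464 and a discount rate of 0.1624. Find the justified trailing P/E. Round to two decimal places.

Justified trailing P/E = b(1+g)/(r−g) = 0.58×(1+0.0464)/(0.1624−0.0464) = 5.2320

5.23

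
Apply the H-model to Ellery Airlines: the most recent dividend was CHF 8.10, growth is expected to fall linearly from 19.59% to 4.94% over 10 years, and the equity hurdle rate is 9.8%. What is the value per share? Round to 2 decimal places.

CHF 296.98

H-model: P₀ = D₀[(1+g_L) + H(g_S−g_L)]/(r−g_L), with H = 10/2 = 5.
P₀ = 8.10 × [(1+0.0494) + 5×(0.1959−0.0494)] / (0.098−0.0494)
   = 8.10 × 1.7819 / 0.0486 = 296.9833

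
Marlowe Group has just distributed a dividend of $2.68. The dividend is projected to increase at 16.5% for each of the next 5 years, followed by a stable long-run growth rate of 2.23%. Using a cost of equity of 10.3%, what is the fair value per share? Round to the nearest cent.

Two-stage DDM. Project D₁…D_5 at 0.165, terminal growth 0.0223, discount at r = 0.103.
D_1 = 3.1222
D_2 = 3.6374
D_3 = 4.2375
D_4 = 4.9367
D_5 = 5.7513
Terminal value at t=5: TV = D_6/(r−g) = 5.8795/(0.103−0.0223) = 72.8567
P₀ = 3.1222/(1+0.103)^1 + 3.6374/(1+0.103)^2 + 4.2375/(1+0.103)^3 + 4.9367/(1+0.103)^4 + 5.7513/(1+0.103)^5 + 72.8567/(1+0.103)^5 = 60.4627

$60.46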